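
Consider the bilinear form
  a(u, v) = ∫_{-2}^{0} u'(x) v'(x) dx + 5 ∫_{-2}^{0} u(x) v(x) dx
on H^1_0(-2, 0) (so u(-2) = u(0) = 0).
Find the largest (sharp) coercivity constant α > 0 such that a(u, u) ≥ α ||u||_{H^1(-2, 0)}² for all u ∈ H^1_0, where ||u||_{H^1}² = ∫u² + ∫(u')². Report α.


α = 1

Coercivity of a(·,·) on H^1_0(-2, 0) means a(u, u) ≥ α ||u||_{H^1}² for every u ∈ H^1_0.
The interval has length L = 2, and Poincaré/coercivity depend only on L. Here a(u, u) = ∫(u')² + (5)·∫u².
Here c = 5 ≥ 1, so a(u,u) = ∫(u')² + c∫u² ≥ ∫(u')² + ∫u² = ||u||_{H^1}², i.e. α = 1 works. No larger α is possible: a(u,u) ≥ α||u||_{H^1}² means (1−α)∫(u')² ≥ (α−c)∫u², and for the modes u_n = sin(nπ(x−x₀)/L) (x₀ the left endpoint) one has ∫u_n²/∫(u_n')² = (L/(nπ))² → 0, so a(u_n,u_n)/||u_n||_{H^1}² → 1. Hence the optimal constant is α = 1.
Therefore α = 1.


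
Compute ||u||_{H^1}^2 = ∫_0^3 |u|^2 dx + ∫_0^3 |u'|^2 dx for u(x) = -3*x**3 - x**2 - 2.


||u||_{H^1}^2 = 300372/35

The H^1 norm (squared) on an interval (0, L) is
  ||u||_{H^1}^2 = ∫_0^L u(x)^2 dx + ∫_0^L u'(x)^2 dx.
Compute u'(x) = -9*x**2 - 2*x.
Then u(x)^2 = 9*x**6 + 6*x**5 + x**4 + 12*x**3 + 4*x**2 + 4 and u'(x)^2 = 81*x**4 + 36*x**3 + 4*x**2.
Integrate each monomial from 0 to 3 using ∫_0^3 c·x^n dx = c·3^(n+1)/(n+1):
  ∫_0^3 u(x)^2 dx = ∫_0^3 (9*x^6 + 6*x^5 + x^4 + 12*x^3 + 4*x^2 + 4) dx. Term by term:
    ∫_0^3 9*x^6 dx = 19683/7;  ∫_0^3 6*x^5 dx = 729;  ∫_0^3 x^4 dx = 243/5;
    ∫_0^3 12*x^3 dx = 243;  ∫_0^3 4*x^2 dx = 36;  ∫_0^3 4 dx = 12.
  Sum: 19683/7 + 729 + 243/5 + 243 + 36 + 12 = 135816/35.
  ∫_0^3 u'(x)^2 dx = ∫_0^3 (81*x^4 + 36*x^3 + 4*x^2) dx. Term by term:
    ∫_0^3 81*x^4 dx = 19683/5;  ∫_0^3 36*x^3 dx = 729;  ∫_0^3 4*x^2 dx = 36.
  Sum: 19683/5 + 729 + 36 = 23508/5.
Adding: ||u||_{H^1}^2 = 135816/35 + 23508/5 = 300372/35.


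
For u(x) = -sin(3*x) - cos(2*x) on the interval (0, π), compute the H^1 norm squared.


||u||_{H^1(0,π)}^2 = 12 + 15*π/2

u'(x) = 2*sin(2*x) - 3*cos(3*x).
Expand u² and (u')² and integrate term by term on (0, π), using: for integers n ≥ 1, ∫_0^π sin²(nx) dx = ∫_0^π cos²(nx) dx = π/2; for n ≠ n', ∫_0^π sin(nx)sin(n'x) dx = ∫_0^π cos(nx)cos(n'x) dx = 0; and by product-to-sum, ∫_0^π sin(nx)cos(n'x) dx = ½∫_0^π [sin((n+n')x) + sin((n−n')x)] dx, which is 0 when n+n' is even and 2n/(n²−n'²) when n+n' is odd (it need not vanish on (0, π)).
  u² squared terms: (-1)²·∫cos(2x)² dx = 1·π/2 = π/2;  (-1)²·∫sin(3x)² dx = 1·π/2 = π/2.
  u² cross terms: 2·(-1)·(-1)·∫cos(2x)·sin(3x) dx = 2·(6/5) = 12/5.
  So ∫_0^π u² dx = π/2 + π/2 + 12/5 = 12/5 + π.
  (u')² squared terms: (-3)²·∫cos(3x)² dx = 9·π/2 = 9*π/2;  (2)²·∫sin(2x)² dx = 4·π/2 = 2*π.
  (u')² cross terms: 2·(-3)·(2)·∫cos(3x)·sin(2x) dx = -12·(-4/5) = 48/5.
  So ∫_0^π (u')² dx = 9*π/2 + 2*π + 48/5 = 48/5 + 13*π/2.
||u||_{H^1}^2 = (12/5 + π) + (48/5 + 13*π/2) = 12 + 15*π/2.


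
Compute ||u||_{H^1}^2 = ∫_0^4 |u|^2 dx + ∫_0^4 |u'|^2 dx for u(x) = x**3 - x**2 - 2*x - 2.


||u||_{H^1}^2 = 167584/105

The H^1 norm (squared) on an interval (0, L) is
  ||u||_{H^1}^2 = ∫_0^L u(x)^2 dx + ∫_0^L u'(x)^2 dx.
Compute u'(x) = 3*x**2 - 2*x - 2.
Then u(x)^2 = x**6 - 2*x**5 - 3*x**4 + 8*x**2 + 8*x + 4 and u'(x)^2 = 9*x**4 - 12*x**3 - 8*x**2 + 8*x + 4.
Integrate each monomial from 0 to 4 using ∫_0^4 c·x^n dx = c·4^(n+1)/(n+1):
  ∫_0^4 u(x)^2 dx = ∫_0^4 (x^6 - 2*x^5 - 3*x^4 + 8*x^2 + 8*x + 4) dx. Term by term:
    ∫_0^4 x^6 dx = 16384/7;  ∫_0^4 -2*x^5 dx = -4096/3;  ∫_0^4 -3*x^4 dx = -3072/5;
    ∫_0^4 8*x^2 dx = 512/3;  ∫_0^4 8*x dx = 64;  ∫_0^4 4 dx = 16.
  Sum: 16384/7 − 4096/3 − 3072/5 + 512/3 + 64 + 16 = 64208/105.
  ∫_0^4 u'(x)^2 dx = ∫_0^4 (9*x^4 - 12*x^3 - 8*x^2 + 8*x + 4) dx. Term by term:
    ∫_0^4 9*x^4 dx = 9216/5;  ∫_0^4 -12*x^3 dx = -768;  ∫_0^4 -8*x^2 dx = -512/3;
    ∫_0^4 8*x dx = 64;  ∫_0^4 4 dx = 16.
  Sum: 9216/5 − 768 − 512/3 + 64 + 16 = 14768/15.
Adding: ||u||_{H^1}^2 = 64208/105 + 14768/15 = 167584/105.


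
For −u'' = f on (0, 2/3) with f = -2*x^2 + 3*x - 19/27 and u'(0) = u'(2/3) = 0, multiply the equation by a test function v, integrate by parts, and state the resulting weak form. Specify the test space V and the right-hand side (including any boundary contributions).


V = H^1(0, 2/3) (no boundary constraint on v; u is determined up to an additive constant); weak form: ∫_0^2/3 u'v' dx = ∫_0^2/3 (-2*x^2 + 3*x - 19/27) v dx for all v ∈ V.

Multiply both sides by a test function v and integrate from 0 to 2/3:
  ∫_0^2/3 −u''(x) v(x) dx = ∫_0^2/3 f(x) v(x) dx.
Integrate the LHS by parts once:
  ∫_0^2/3 −u'' v dx = −[u'(x) v(x)]_0^2/3 + ∫_0^2/3 u'(x) v'(x) dx.
Thus ∫_0^2/3 u'(x) v'(x) dx = ∫_0^2/3 f(x) v(x) dx + [u'(x) v(x)]_0^2/3.
Choose V so that boundary terms are either known or forced to vanish.
u has homogeneous Neumann: u'(0) = u'(2/3) = 0. So [u' v]_0^2/3 = 0·v(2/3) − 0·v(0) = 0 for any v; take V = H^1(0, 2/3).
Weak formulation: find u (satisfying any essential BC) such that ∫_0^2/3 u'(x) v'(x) dx = ∫_0^2/3 f v dx for all v ∈ V (homogeneous Neumann, so boundary terms vanish).
Substituting f(x) = -2*x^2 + 3*x - 19/27, the right-hand side is ∫_0^2/3 (-2*x^2 + 3*x - 19/27) v dx.
Compatibility check (pure Neumann): taking v ≡ 1 ∈ V gives 0 = ∫_0^2/3 f dx + (0) − (0), i.e. ∫_0^2/3 f dx must equal u'(0) − u'(2/3) = 0. Indeed ∫_0^2/3 (-2*x^2 + 3*x - 19/27) dx = 0, so the data are compatible. The solution is then unique only up to an additive constant (fix it e.g. by requiring ∫_0^2/3 u dx = 0).


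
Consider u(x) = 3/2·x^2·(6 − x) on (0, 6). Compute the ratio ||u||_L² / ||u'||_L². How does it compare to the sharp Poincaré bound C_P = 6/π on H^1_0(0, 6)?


||u||_L² / ||u'||_L² = 3*sqrt(14)/7 < C_P = 6/π.

u(x) = 3/2·x^2·(6 − x), so u'(x) = 9*x*(4 - x)/2.
u(x) = 3/2·x^2·(6 − x) vanishes at x = 0 and x = 6, so u ∈ H^1_0(0, 6). Differentiate via the product rule and integrate the resulting polynomials term by term.
  ∫_0^6 u² dx = ∫_0^6 (9*x^6/4 - 27*x^5 + 81*x^4) dx. Term by term:
    ∫_0^6 9*x^6/4 dx = 629856/7;  ∫_0^6 -27*x^5 dx = -209952;  ∫_0^6 81*x^4 dx = 629856/5.
  Sum: 629856/7 − 209952 + 629856/5 = 209952/35.
  ∫_0^6 (u')² dx = ∫_0^6 (81*x^4/4 - 162*x^3 + 324*x^2) dx. Term by term:
    ∫_0^6 81*x^4/4 dx = 157464/5;  ∫_0^6 -162*x^3 dx = -52488;  ∫_0^6 324*x^2 dx = 23328.
  Sum: 157464/5 − 52488 + 23328 = 11664/5.
∫_0^6 u² dx = 209952/35, so ||u||_L² = 324*sqrt(70)/35.
∫_0^6 (u')² dx = 11664/5, so ||u'||_L² = 108*sqrt(5)/5.
Ratio ||u||_L² / ||u'||_L² = 3*sqrt(14)/7.
Sharp Poincaré constant on H^1_0(0, 6) is C_P = L/π = 6/π, achieved by sin(π/6·x).
A polynomial bump cannot attain the sharp Poincaré constant (only the first sine eigenfunction does), so the ratio is strictly less than C_P, consistent with ||u||_L² ≤ C_P ||u'||_L².


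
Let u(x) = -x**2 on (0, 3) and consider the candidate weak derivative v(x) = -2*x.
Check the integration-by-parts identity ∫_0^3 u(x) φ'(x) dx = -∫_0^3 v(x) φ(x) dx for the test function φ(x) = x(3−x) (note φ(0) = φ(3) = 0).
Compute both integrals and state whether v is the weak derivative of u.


LHS = 27/2, RHS = 27/2. Yes, v = u' weakly.

u(x) = -x**2, classical derivative u'(x) = -2*x.
φ(x) = x(3−x), so φ'(x) = 3 - 2*x.
Note φ(0) = φ(3) = 0, so the boundary term u·φ vanishes.
LHS = ∫_0^3 u(x) φ'(x) dx = ∫_0^3 (2*x^3 - 3*x^2) dx. Term by term:
  ∫_0^3 2*x^3 dx = 81/2;  ∫_0^3 -3*x^2 dx = -27.
Sum: 81/2 − 27 = 27/2.
So LHS = 27/2.
∫_0^3 v(x) φ(x) dx = ∫_0^3 (2*x^3 - 6*x^2) dx. Term by term:
  ∫_0^3 2*x^3 dx = 81/2;  ∫_0^3 -6*x^2 dx = -54.
Sum: 81/2 − 54 = -27/2.
So RHS = -∫_0^3 v(x) φ(x) dx = 27/2.
LHS = RHS, so the identity holds for this test φ.
Moreover u is smooth here and v(x) = u'(x) = -2*x pointwise, so the identity holds for every test function. Hence v is the weak derivative of u.


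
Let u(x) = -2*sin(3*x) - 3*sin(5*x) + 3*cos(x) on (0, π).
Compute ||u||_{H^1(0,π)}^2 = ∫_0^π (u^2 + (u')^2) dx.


||u||_{H^1(0,π)}^2 = 146*π

u'(x) = -3*sin(x) - 6*cos(3*x) - 15*cos(5*x).
Expand u² and (u')² and integrate term by term on (0, π), using: for integers n ≥ 1, ∫_0^π sin²(nx) dx = ∫_0^π cos²(nx) dx = π/2; for n ≠ n', ∫_0^π sin(nx)sin(n'x) dx = ∫_0^π cos(nx)cos(n'x) dx = 0; and by product-to-sum, ∫_0^π sin(nx)cos(n'x) dx = ½∫_0^π [sin((n+n')x) + sin((n−n')x)] dx, which is 0 when n+n' is even and 2n/(n²−n'²) when n+n' is odd (it need not vanish on (0, π)).
  u² squared terms: (-3)²·∫sin(5x)² dx = 9·π/2 = 9*π/2;  (-2)²·∫sin(3x)² dx = 4·π/2 = 2*π;  (3)²·∫cos(x)² dx = 9·π/2 = 9*π/2.
  u² cross terms: 2·(-3)·(-2)·∫sin(5x)·sin(3x) dx = 12·(0) = 0;  2·(-3)·(3)·∫sin(5x)·cos(x) dx = -18·(0) = 0;  2·(-2)·(3)·∫sin(3x)·cos(x) dx = -12·(0) = 0.
  So ∫_0^π u² dx = 9*π/2 + 2*π + 9*π/2 + 0 + 0 + 0 = 11*π.
  (u')² squared terms: (-15)²·∫cos(5x)² dx = 225·π/2 = 225*π/2;  (-6)²·∫cos(3x)² dx = 36·π/2 = 18*π;  (-3)²·∫sin(x)² dx = 9·π/2 = 9*π/2.
  (u')² cross terms: 2·(-15)·(-6)·∫cos(5x)·cos(3x) dx = 180·(0) = 0;  2·(-15)·(-3)·∫cos(5x)·sin(x) dx = 90·(0) = 0;  2·(-6)·(-3)·∫cos(3x)·sin(x) dx = 36·(0) = 0.
  So ∫_0^π (u')² dx = 225*π/2 + 18*π + 9*π/2 + 0 + 0 + 0 = 135*π.
||u||_{H^1}^2 = (11*π) + (135*π) = 146*π.


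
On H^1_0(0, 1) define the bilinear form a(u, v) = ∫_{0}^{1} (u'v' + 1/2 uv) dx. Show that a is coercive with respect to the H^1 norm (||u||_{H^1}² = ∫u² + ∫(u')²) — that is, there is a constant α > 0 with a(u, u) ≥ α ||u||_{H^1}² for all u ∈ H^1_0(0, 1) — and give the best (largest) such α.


α = (1/2 + π^2)/(1 + π^2)

Coercivity of a(·,·) on H^1_0(0, 1) means a(u, u) ≥ α ||u||_{H^1}² for every u ∈ H^1_0.
The interval has length L = 1, and Poincaré/coercivity depend only on L. Here a(u, u) = ∫(u')² + (1/2)·∫u².
Here 0 < c = 1/2 < 1. The condition a(u,u) ≥ α||u||_{H^1}² reads (1−α)∫(u')² ≥ (α−c)∫u². Any admissible α is ≤ 1 (rapidly oscillating u have ∫u²/∫(u')² → 0), and α = 1 would force 0 ≥ (1−c)∫u², impossible since c < 1; so 1−α > 0. By the sharp Poincaré inequality on H^1_0 of an interval of length L, ∫(u')² ≥ (π/L)²∫u² with equality for the first sine mode sin(π(x−x₀)/L) (x₀ the left endpoint), so the inequality holds for all u iff (1−α)(π/L)² ≥ α − c, i.e. α ≤ ((π/L)² + c)/((π/L)² + 1) = (1 + c(L/π)²)/(1 + (L/π)²). With (π/L)² = π^2 and c = 1/2, the largest admissible constant is α = ((π/L)² + c)/((π/L)² + 1).
Simplifying, α = (1/2 + π^2)/(1 + π^2).


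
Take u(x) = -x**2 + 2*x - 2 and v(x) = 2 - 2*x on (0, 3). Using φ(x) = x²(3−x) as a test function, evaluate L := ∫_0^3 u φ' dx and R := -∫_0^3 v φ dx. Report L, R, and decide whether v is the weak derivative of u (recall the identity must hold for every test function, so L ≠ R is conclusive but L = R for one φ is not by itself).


LHS = 54/5, RHS = 54/5. Yes, v = u' weakly.

u(x) = -x**2 + 2*x - 2, classical derivative u'(x) = 2 - 2*x.
φ(x) = x²(3−x), so φ'(x) = 3*x*(2 - x).
Note φ(0) = φ(3) = 0, so the boundary term u·φ vanishes.
LHS = ∫_0^3 u(x) φ'(x) dx = ∫_0^3 (3*x^4 - 12*x^3 + 18*x^2 - 12*x) dx. Term by term:
  ∫_0^3 3*x^4 dx = 729/5;  ∫_0^3 -12*x^3 dx = -243;  ∫_0^3 18*x^2 dx = 162;
  ∫_0^3 -12*x dx = -54.
Sum: 729/5 − 243 + 162 − 54 = 54/5.
So LHS = 54/5.
∫_0^3 v(x) φ(x) dx = ∫_0^3 (2*x^4 - 8*x^3 + 6*x^2) dx. Term by term:
  ∫_0^3 2*x^4 dx = 486/5;  ∫_0^3 -8*x^3 dx = -162;  ∫_0^3 6*x^2 dx = 54.
Sum: 486/5 − 162 + 54 = -54/5.
So RHS = -∫_0^3 v(x) φ(x) dx = 54/5.
LHS = RHS, so the identity holds for this test φ.
Moreover u is smooth here and v(x) = u'(x) = 2 - 2*x pointwise, so the identity holds for every test function. Hence v is the weak derivative of u.


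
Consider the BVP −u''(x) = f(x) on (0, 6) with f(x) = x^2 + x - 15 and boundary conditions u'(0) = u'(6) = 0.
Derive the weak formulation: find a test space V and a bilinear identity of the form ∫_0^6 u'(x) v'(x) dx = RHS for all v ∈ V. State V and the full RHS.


V = H^1(0, 6) (no boundary constraint on v; u is determined up to an additive constant); weak form: ∫_0^6 u'v' dx = ∫_0^6 (x^2 + x - 15) v dx for all v ∈ V.

Multiply both sides by a test function v and integrate from 0 to 6:
  ∫_0^6 −u''(x) v(x) dx = ∫_0^6 f(x) v(x) dx.
Integrate the LHS by parts once:
  ∫_0^6 −u'' v dx = −[u'(x) v(x)]_0^6 + ∫_0^6 u'(x) v'(x) dx.
Thus ∫_0^6 u'(x) v'(x) dx = ∫_0^6 f(x) v(x) dx + [u'(x) v(x)]_0^6.
Choose V so that boundary terms are either known or forced to vanish.
u has homogeneous Neumann: u'(0) = u'(6) = 0. So [u' v]_0^6 = 0·v(6) − 0·v(0) = 0 for any v; take V = H^1(0, 6).
Weak formulation: find u (satisfying any essential BC) such that ∫_0^6 u'(x) v'(x) dx = ∫_0^6 f v dx for all v ∈ V (homogeneous Neumann, so boundary terms vanish).
Substituting f(x) = x^2 + x - 15, the right-hand side is ∫_0^6 (x^2 + x - 15) v dx.
Compatibility check (pure Neumann): taking v ≡ 1 ∈ V gives 0 = ∫_0^6 f dx + (0) − (0), i.e. ∫_0^6 f dx must equal u'(0) − u'(6) = 0. Indeed ∫_0^6 (x^2 + x - 15) dx = 0, so the data are compatible. The solution is then unique only up to an additive constant (fix it e.g. by requiring ∫_0^6 u dx = 0).


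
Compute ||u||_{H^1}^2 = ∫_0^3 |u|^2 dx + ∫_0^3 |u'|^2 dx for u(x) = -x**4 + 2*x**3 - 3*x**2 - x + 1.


||u||_{H^1}^2 = 116877/35

The H^1 norm (squared) on an interval (0, L) is
  ||u||_{H^1}^2 = ∫_0^L u(x)^2 dx + ∫_0^L u'(x)^2 dx.
Compute u'(x) = -4*x**3 + 6*x**2 - 6*x - 1.
Then u(x)^2 = x**8 - 4*x**7 + 10*x**6 - 10*x**5 + 3*x**4 + 10*x**3 - 5*x**2 - 2*x + 1 and u'(x)^2 = 16*x**6 - 48*x**5 + 84*x**4 - 64*x**3 + 24*x**2 + 12*x + 1.
Integrate each monomial from 0 to 3 using ∫_0^3 c·x^n dx = c·3^(n+1)/(n+1):
  ∫_0^3 u(x)^2 dx = ∫_0^3 (x^8 - 4*x^7 + 10*x^6 - 10*x^5 + 3*x^4 + 10*x^3 - 5*x^2 - 2*x + 1) dx. Term by term:
    ∫_0^3 x^8 dx = 2187;  ∫_0^3 -4*x^7 dx = -6561/2;  ∫_0^3 10*x^6 dx = 21870/7;
    ∫_0^3 -10*x^5 dx = -1215;  ∫_0^3 3*x^4 dx = 729/5;  ∫_0^3 10*x^3 dx = 405/2;
    ∫_0^3 -5*x^2 dx = -45;  ∫_0^3 -2*x dx = -9;  ∫_0^3 1 dx = 3.
  Sum: 2187 − 6561/2 + 21870/7 − 1215 + 729/5 + 405/2 − 45 − 9 + 3 = 38958/35.
  ∫_0^3 u'(x)^2 dx = ∫_0^3 (16*x^6 - 48*x^5 + 84*x^4 - 64*x^3 + 24*x^2 + 12*x + 1) dx. Term by term:
    ∫_0^3 16*x^6 dx = 34992/7;  ∫_0^3 -48*x^5 dx = -5832;  ∫_0^3 84*x^4 dx = 20412/5;
    ∫_0^3 -64*x^3 dx = -1296;  ∫_0^3 24*x^2 dx = 216;  ∫_0^3 12*x dx = 54;
    ∫_0^3 1 dx = 3.
  Sum: 34992/7 − 5832 + 20412/5 − 1296 + 216 + 54 + 3 = 77919/35.
Adding: ||u||_{H^1}^2 = 38958/35 + 77919/35 = 116877/35.


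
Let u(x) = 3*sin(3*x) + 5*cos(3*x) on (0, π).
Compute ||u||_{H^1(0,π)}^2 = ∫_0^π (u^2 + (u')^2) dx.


||u||_{H^1(0,π)}^2 = 170*π

u'(x) = -15*sin(3*x) + 9*cos(3*x).
Expand u² and (u')² and integrate term by term on (0, π), using: for integers n ≥ 1, ∫_0^π sin²(nx) dx = ∫_0^π cos²(nx) dx = π/2; for n ≠ n', ∫_0^π sin(nx)sin(n'x) dx = ∫_0^π cos(nx)cos(n'x) dx = 0; and by product-to-sum, ∫_0^π sin(nx)cos(n'x) dx = ½∫_0^π [sin((n+n')x) + sin((n−n')x)] dx, which is 0 when n+n' is even and 2n/(n²−n'²) when n+n' is odd (it need not vanish on (0, π)).
  u² squared terms: (3)²·∫sin(3x)² dx = 9·π/2 = 9*π/2;  (5)²·∫cos(3x)² dx = 25·π/2 = 25*π/2.
  u² cross terms: 2·(3)·(5)·∫sin(3x)·cos(3x) dx = 30·(0) = 0.
  So ∫_0^π u² dx = 9*π/2 + 25*π/2 + 0 = 17*π.
  (u')² squared terms: (-15)²·∫sin(3x)² dx = 225·π/2 = 225*π/2;  (9)²·∫cos(3x)² dx = 81·π/2 = 81*π/2.
  (u')² cross terms: 2·(-15)·(9)·∫sin(3x)·cos(3x) dx = -270·(0) = 0.
  So ∫_0^π (u')² dx = 225*π/2 + 81*π/2 + 0 = 153*π.
||u||_{H^1}^2 = (17*π) + (153*π) = 170*π.


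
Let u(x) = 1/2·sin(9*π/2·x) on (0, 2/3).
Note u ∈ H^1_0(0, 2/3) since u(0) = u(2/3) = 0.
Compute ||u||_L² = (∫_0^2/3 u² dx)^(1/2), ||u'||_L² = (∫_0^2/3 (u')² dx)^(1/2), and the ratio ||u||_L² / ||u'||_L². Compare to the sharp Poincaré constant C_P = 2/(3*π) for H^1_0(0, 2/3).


||u||_L² / ||u'||_L² = 2/(9*π) < C_P = 2/(3*π).

u(x) = 1/2·sin(9*π/2·x), so u'(x) = 9*π*cos(9*π*x/2)/4.
Writing u(x) = A·sin(kπx/L) with A = 1/2 and k = 3, use ∫_0^L sin²(kπx/L) dx = L/2 and ∫_0^L cos²(kπx/L) dx = L/2.
u² = 1/4·sin²(9*π/2·x) and (u')² = 81*π^2/16·cos²(9*π/2·x), and each of sin², cos² integrates to L/2 = 1/3 over (0, 2/3).
∫_0^2/3 u² dx = 1/12, so ||u||_L² = sqrt(3)/6.
∫_0^2/3 (u')² dx = 27*π^2/16, so ||u'||_L² = 3*sqrt(3)*π/4.
Ratio ||u||_L² / ||u'||_L² = 2/(9*π).
Sharp Poincaré constant on H^1_0(0, 2/3) is C_P = L/π = 2/(3*π), achieved by sin(3*π/2·x).
This is the k = 3 harmonic; the ratio L/(kπ) is strictly less than C_P = L/π, consistent with the sharp inequality ||u||_L² ≤ C_P ||u'||_L².


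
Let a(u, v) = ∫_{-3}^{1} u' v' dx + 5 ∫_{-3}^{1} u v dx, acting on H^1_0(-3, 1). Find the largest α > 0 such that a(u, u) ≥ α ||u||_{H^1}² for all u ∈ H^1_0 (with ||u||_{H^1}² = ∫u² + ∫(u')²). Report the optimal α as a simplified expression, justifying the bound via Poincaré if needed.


α = 1

Coercivity of a(·,·) on H^1_0(-3, 1) means a(u, u) ≥ α ||u||_{H^1}² for every u ∈ H^1_0.
The interval has length L = 4, and Poincaré/coercivity depend only on L. Here a(u, u) = ∫(u')² + (5)·∫u².
Here c = 5 ≥ 1, so a(u,u) = ∫(u')² + c∫u² ≥ ∫(u')² + ∫u² = ||u||_{H^1}², i.e. α = 1 works. No larger α is possible: a(u,u) ≥ α||u||_{H^1}² means (1−α)∫(u')² ≥ (α−c)∫u², and for the modes u_n = sin(nπ(x−x₀)/L) (x₀ the left endpoint) one has ∫u_n²/∫(u_n')² = (L/(nπ))² → 0, so a(u_n,u_n)/||u_n||_{H^1}² → 1. Hence the optimal constant is α = 1.
Therefore α = 1.


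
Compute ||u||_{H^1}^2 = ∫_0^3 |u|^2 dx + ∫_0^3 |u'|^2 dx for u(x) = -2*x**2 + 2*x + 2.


||u||_{H^1}^2 = 642/5

The H^1 norm (squared) on an interval (0, L) is
  ||u||_{H^1}^2 = ∫_0^L u(x)^2 dx + ∫_0^L u'(x)^2 dx.
Compute u'(x) = 2 - 4*x.
Then u(x)^2 = 4*x**4 - 8*x**3 - 4*x**2 + 8*x + 4 and u'(x)^2 = 16*x**2 - 16*x + 4.
Integrate each monomial from 0 to 3 using ∫_0^3 c·x^n dx = c·3^(n+1)/(n+1):
  ∫_0^3 u(x)^2 dx = ∫_0^3 (4*x^4 - 8*x^3 - 4*x^2 + 8*x + 4) dx. Term by term:
    ∫_0^3 4*x^4 dx = 972/5;  ∫_0^3 -8*x^3 dx = -162;  ∫_0^3 -4*x^2 dx = -36;
    ∫_0^3 8*x dx = 36;  ∫_0^3 4 dx = 12.
  Sum: 972/5 − 162 − 36 + 36 + 12 = 222/5.
  ∫_0^3 u'(x)^2 dx = ∫_0^3 (16*x^2 - 16*x + 4) dx. Term by term:
    ∫_0^3 16*x^2 dx = 144;  ∫_0^3 -16*x dx = -72;  ∫_0^3 4 dx = 12.
  Sum: 144 − 72 + 12 = 84.
Adding: ||u||_{H^1}^2 = 222/5 + 84 = 642/5.


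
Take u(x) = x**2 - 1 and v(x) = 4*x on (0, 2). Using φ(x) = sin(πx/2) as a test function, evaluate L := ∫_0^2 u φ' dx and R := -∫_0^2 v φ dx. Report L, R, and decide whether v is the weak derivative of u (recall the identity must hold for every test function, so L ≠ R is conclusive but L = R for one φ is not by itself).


LHS = -8/π, RHS = -16/π. No, v is not the weak derivative of u.

u(x) = x**2 - 1, classical derivative u'(x) = 2*x.
φ(x) = sin(πx/2), so φ'(x) = π*cos(π*x/2)/2.
Note φ(0) = φ(2) = 0, so the boundary term u·φ vanishes.
LHS = ∫_0^2 u(x) φ'(x) dx = ∫_0^2 (π*x^2*cos(π*x/2)/2 - π*cos(π*x/2)/2) dx. Term by term:
  ∫_0^2 -π*cos(π*x/2)/2 dx = 0;  ∫_0^2 π*x^2*cos(π*x/2)/2 dx = -8/π.
Sum: 0 − 8/π = -8/π.
So LHS = -8/π.
∫_0^2 v(x) φ(x) dx = ∫_0^2 (4*x*sin(π*x/2)) dx. Term by term:
  ∫_0^2 4*x*sin(π*x/2) dx = 16/π.
So RHS = -∫_0^2 v(x) φ(x) dx = -16/π.
LHS − RHS = 8/π ≠ 0, so the identity fails.
(For a valid weak derivative the identity must hold for EVERY test function, in particular this one. The failure shows v is NOT the weak derivative of u.)
Correct weak derivative would be u'(x) = 2*x.


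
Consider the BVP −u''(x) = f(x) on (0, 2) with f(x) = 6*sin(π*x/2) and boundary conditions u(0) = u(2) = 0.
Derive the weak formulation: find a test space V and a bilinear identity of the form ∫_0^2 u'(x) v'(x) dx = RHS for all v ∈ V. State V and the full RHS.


V = H^1_0(0, 2) (so v(0) = v(2) = 0); weak form: ∫_0^2 u'v' dx = ∫_0^2 (6*sin(π*x/2)) v dx for all v ∈ V.

Multiply both sides by a test function v and integrate from 0 to 2:
  ∫_0^2 −u''(x) v(x) dx = ∫_0^2 f(x) v(x) dx.
Integrate the LHS by parts once:
  ∫_0^2 −u'' v dx = −[u'(x) v(x)]_0^2 + ∫_0^2 u'(x) v'(x) dx.
Thus ∫_0^2 u'(x) v'(x) dx = ∫_0^2 f(x) v(x) dx + [u'(x) v(x)]_0^2.
Choose V so that boundary terms are either known or forced to vanish.
u is Dirichlet: u(0) = u(2) = 0. Let V = H^1_0(0, 2); then v(0) = v(2) = 0, and [u' v]_0^2 = 0.
Weak formulation: find u (satisfying any essential BC) such that ∫_0^2 u'(x) v'(x) dx = ∫_0^2 f v dx for all v ∈ V.
Substituting f(x) = 6*sin(π*x/2), the right-hand side is ∫_0^2 (6*sin(π*x/2)) v dx.


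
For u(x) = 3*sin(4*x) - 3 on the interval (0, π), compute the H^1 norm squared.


||u||_{H^1(0,π)}^2 = 171*π/2

u'(x) = 12*cos(4*x).
Expand u² and (u')² and integrate term by term on (0, π), using: for integers n ≥ 1, ∫_0^π sin²(nx) dx = ∫_0^π cos²(nx) dx = π/2; for n ≠ n', ∫_0^π sin(nx)sin(n'x) dx = ∫_0^π cos(nx)cos(n'x) dx = 0; and by product-to-sum, ∫_0^π sin(nx)cos(n'x) dx = ½∫_0^π [sin((n+n')x) + sin((n−n')x)] dx, which is 0 when n+n' is even and 2n/(n²−n'²) when n+n' is odd (it need not vanish on (0, π)). For the constant mode: ∫_0^π 1 dx = π, ∫_0^π cos(nx) dx = 0, ∫_0^π sin(nx) dx = (1−(−1)^n)/n.
  u² squared terms: (-3)²·∫1 dx = 9·π = 9*π;  (3)²·∫sin(4x)² dx = 9·π/2 = 9*π/2.
  u² cross terms: 2·(-3)·(3)·∫1·sin(4x) dx = -18·(0) = 0.
  So ∫_0^π u² dx = 9*π + 9*π/2 + 0 = 27*π/2.
  (u')² squared terms: (12)²·∫cos(4x)² dx = 144·π/2 = 72*π.
  So ∫_0^π (u')² dx = 72*π.
||u||_{H^1}^2 = (27*π/2) + (72*π) = 171*π/2.


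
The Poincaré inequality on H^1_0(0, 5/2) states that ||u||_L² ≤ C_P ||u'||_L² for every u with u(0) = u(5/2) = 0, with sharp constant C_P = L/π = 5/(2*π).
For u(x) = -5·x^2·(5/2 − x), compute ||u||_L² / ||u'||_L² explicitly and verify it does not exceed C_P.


||u||_L² / ||u'||_L² = 5*sqrt(14)/28 < C_P = 5/(2*π).

u(x) = -5·x^2·(5/2 − x), so u'(x) = 5*x*(3*x - 5).
u(x) = -5·x^2·(5/2 − x) vanishes at x = 0 and x = 5/2, so u ∈ H^1_0(0, 5/2). Differentiate via the product rule and integrate the resulting polynomials term by term.
  ∫_0^5/2 u² dx = ∫_0^5/2 (25*x^6 - 125*x^5 + 625*x^4/4) dx. Term by term:
    ∫_0^5/2 25*x^6 dx = 1953125/896;  ∫_0^5/2 -125*x^5 dx = -1953125/384;  ∫_0^5/2 625*x^4/4 dx = 390625/128.
  Sum: 1953125/896 − 1953125/384 + 390625/128 = 390625/2688.
  ∫_0^5/2 (u')² dx = ∫_0^5/2 (225*x^4 - 750*x^3 + 625*x^2) dx. Term by term:
    ∫_0^5/2 225*x^4 dx = 140625/32;  ∫_0^5/2 -750*x^3 dx = -234375/32;  ∫_0^5/2 625*x^2 dx = 78125/24.
  Sum: 140625/32 − 234375/32 + 78125/24 = 15625/48.
∫_0^5/2 u² dx = 390625/2688, so ||u||_L² = 625*sqrt(42)/336.
∫_0^5/2 (u')² dx = 15625/48, so ||u'||_L² = 125*sqrt(3)/12.
Ratio ||u||_L² / ||u'||_L² = 5*sqrt(14)/28.
Sharp Poincaré constant on H^1_0(0, 5/2) is C_P = L/π = 5/(2*π), achieved by sin(2*π/5·x).
A polynomial bump cannot attain the sharp Poincaré constant (only the first sine eigenfunction does), so the ratio is strictly less than C_P, consistent with ||u||_L² ≤ C_P ||u'||_L².


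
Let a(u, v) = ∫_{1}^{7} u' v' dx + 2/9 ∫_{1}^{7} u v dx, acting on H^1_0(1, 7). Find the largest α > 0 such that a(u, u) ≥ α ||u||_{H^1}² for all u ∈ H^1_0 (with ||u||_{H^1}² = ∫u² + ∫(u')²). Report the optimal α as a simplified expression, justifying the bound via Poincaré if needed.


α = (8 + π^2)/(π^2 + 36)

Coercivity of a(·,·) on H^1_0(1, 7) means a(u, u) ≥ α ||u||_{H^1}² for every u ∈ H^1_0.
The interval has length L = 6, and Poincaré/coercivity depend only on L. Here a(u, u) = ∫(u')² + (2/9)·∫u².
Here 0 < c = 2/9 < 1. The condition a(u,u) ≥ α||u||_{H^1}² reads (1−α)∫(u')² ≥ (α−c)∫u². Any admissible α is ≤ 1 (rapidly oscillating u have ∫u²/∫(u')² → 0), and α = 1 would force 0 ≥ (1−c)∫u², impossible since c < 1; so 1−α > 0. By the sharp Poincaré inequality on H^1_0 of an interval of length L, ∫(u')² ≥ (π/L)²∫u² with equality for the first sine mode sin(π(x−x₀)/L) (x₀ the left endpoint), so the inequality holds for all u iff (1−α)(π/L)² ≥ α − c, i.e. α ≤ ((π/L)² + c)/((π/L)² + 1) = (1 + c(L/π)²)/(1 + (L/π)²). With (π/L)² = π^2/36 and c = 2/9, the largest admissible constant is α = ((π/L)² + c)/((π/L)² + 1).
Simplifying, α = (8 + π^2)/(π^2 + 36).


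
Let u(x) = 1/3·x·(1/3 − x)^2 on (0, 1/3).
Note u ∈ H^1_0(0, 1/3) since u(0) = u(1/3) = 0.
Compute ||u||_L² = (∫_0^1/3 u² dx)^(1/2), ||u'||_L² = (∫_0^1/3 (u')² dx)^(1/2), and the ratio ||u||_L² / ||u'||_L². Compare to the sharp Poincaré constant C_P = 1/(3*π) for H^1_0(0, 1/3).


||u||_L² / ||u'||_L² = sqrt(14)/42 < C_P = 1/(3*π).

u(x) = 1/3·x·(1/3 − x)^2, so u'(x) = (3*x - 1)*(9*x - 1)/27.
u(x) = 1/3·x·(1/3 − x)^2 vanishes at x = 0 and x = 1/3, so u ∈ H^1_0(0, 1/3). Differentiate via the product rule and integrate the resulting polynomials term by term.
  ∫_0^1/3 u² dx = ∫_0^1/3 (x^6/9 - 4*x^5/27 + 2*x^4/27 - 4*x^3/243 + x^2/729) dx. Term by term:
    ∫_0^1/3 x^6/9 dx = 1/137781;  ∫_0^1/3 -4*x^5/27 dx = -2/59049;  ∫_0^1/3 2*x^4/27 dx = 2/32805;
    ∫_0^1/3 -4*x^3/243 dx = -1/19683;  ∫_0^1/3 x^2/729 dx = 1/59049.
  Sum: 1/137781 − 2/59049 + 2/32805 − 1/19683 + 1/59049 = 1/2066715.
  ∫_0^1/3 (u')² dx = ∫_0^1/3 (x^4 - 8*x^3/9 + 22*x^2/81 - 8*x/243 + 1/729) dx. Term by term:
    ∫_0^1/3 x^4 dx = 1/1215;  ∫_0^1/3 -8*x^3/9 dx = -2/729;  ∫_0^1/3 22*x^2/81 dx = 22/6561;
    ∫_0^1/3 -8*x/243 dx = -4/2187;  ∫_0^1/3 1/729 dx = 1/2187.
  Sum: 1/1215 − 2/729 + 22/6561 − 4/2187 + 1/2187 = 2/32805.
∫_0^1/3 u² dx = 1/2066715, so ||u||_L² = sqrt(35)/8505.
∫_0^1/3 (u')² dx = 2/32805, so ||u'||_L² = sqrt(10)/405.
Ratio ||u||_L² / ||u'||_L² = sqrt(14)/42.
Sharp Poincaré constant on H^1_0(0, 1/3) is C_P = L/π = 1/(3*π), achieved by sin(3*π·x).
A polynomial bump cannot attain the sharp Poincaré constant (only the first sine eigenfunction does), so the ratio is strictly less than C_P, consistent with ||u||_L² ≤ C_P ||u'||_L².


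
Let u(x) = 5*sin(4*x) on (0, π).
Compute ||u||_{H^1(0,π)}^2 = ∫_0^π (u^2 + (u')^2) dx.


||u||_{H^1(0,π)}^2 = 425*π/2

u'(x) = 20*cos(4*x).
Expand u² and (u')² and integrate term by term on (0, π), using: for integers n ≥ 1, ∫_0^π sin²(nx) dx = ∫_0^π cos²(nx) dx = π/2; for n ≠ n', ∫_0^π sin(nx)sin(n'x) dx = ∫_0^π cos(nx)cos(n'x) dx = 0; and by product-to-sum, ∫_0^π sin(nx)cos(n'x) dx = ½∫_0^π [sin((n+n')x) + sin((n−n')x)] dx, which is 0 when n+n' is even and 2n/(n²−n'²) when n+n' is odd (it need not vanish on (0, π)).
  u² squared terms: (5)²·∫sin(4x)² dx = 25·π/2 = 25*π/2.
  So ∫_0^π u² dx = 25*π/2.
  (u')² squared terms: (20)²·∫cos(4x)² dx = 400·π/2 = 200*π.
  So ∫_0^π (u')² dx = 200*π.
||u||_{H^1}^2 = (25*π/2) + (200*π) = 425*π/2.


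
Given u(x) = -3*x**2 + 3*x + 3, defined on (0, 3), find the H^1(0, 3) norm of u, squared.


||u||_{H^1}^2 = 2889/10

The H^1 norm (squared) on an interval (0, L) is
  ||u||_{H^1}^2 = ∫_0^L u(x)^2 dx + ∫_0^L u'(x)^2 dx.
Compute u'(x) = 3 - 6*x.
Then u(x)^2 = 9*x**4 - 18*x**3 - 9*x**2 + 18*x + 9 and u'(x)^2 = 36*x**2 - 36*x + 9.
Integrate each monomial from 0 to 3 using ∫_0^3 c·x^n dx = c·3^(n+1)/(n+1):
  ∫_0^3 u(x)^2 dx = ∫_0^3 (9*x^4 - 18*x^3 - 9*x^2 + 18*x + 9) dx. Term by term:
    ∫_0^3 9*x^4 dx = 2187/5;  ∫_0^3 -18*x^3 dx = -729/2;  ∫_0^3 -9*x^2 dx = -81;
    ∫_0^3 18*x dx = 81;  ∫_0^3 9 dx = 27.
  Sum: 2187/5 − 729/2 − 81 + 81 + 27 = 999/10.
  ∫_0^3 u'(x)^2 dx = ∫_0^3 (36*x^2 - 36*x + 9) dx. Term by term:
    ∫_0^3 36*x^2 dx = 324;  ∫_0^3 -36*x dx = -162;  ∫_0^3 9 dx = 27.
  Sum: 324 − 162 + 27 = 189.
Adding: ||u||_{H^1}^2 = 999/10 + 189 = 2889/10.


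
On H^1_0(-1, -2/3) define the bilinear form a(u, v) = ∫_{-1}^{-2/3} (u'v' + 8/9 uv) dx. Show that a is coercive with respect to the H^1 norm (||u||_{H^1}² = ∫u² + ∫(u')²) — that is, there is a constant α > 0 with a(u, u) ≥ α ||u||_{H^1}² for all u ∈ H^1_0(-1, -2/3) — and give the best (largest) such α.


α = (8 + 81*π^2)/(9*(1 + 9*π^2))

Coercivity of a(·,·) on H^1_0(-1, -2/3) means a(u, u) ≥ α ||u||_{H^1}² for every u ∈ H^1_0.
The interval has length L = 1/3, and Poincaré/coercivity depend only on L. Here a(u, u) = ∫(u')² + (8/9)·∫u².
Here 0 < c = 8/9 < 1. The condition a(u,u) ≥ α||u||_{H^1}² reads (1−α)∫(u')² ≥ (α−c)∫u². Any admissible α is ≤ 1 (rapidly oscillating u have ∫u²/∫(u')² → 0), and α = 1 would force 0 ≥ (1−c)∫u², impossible since c < 1; so 1−α > 0. By the sharp Poincaré inequality on H^1_0 of an interval of length L, ∫(u')² ≥ (π/L)²∫u² with equality for the first sine mode sin(π(x−x₀)/L) (x₀ the left endpoint), so the inequality holds for all u iff (1−α)(π/L)² ≥ α − c, i.e. α ≤ ((π/L)² + c)/((π/L)² + 1) = (1 + c(L/π)²)/(1 + (L/π)²). With (π/L)² = 9*π^2 and c = 8/9, the largest admissible constant is α = ((π/L)² + c)/((π/L)² + 1).
Simplifying, α = (8 + 81*π^2)/(9*(1 + 9*π^2)).


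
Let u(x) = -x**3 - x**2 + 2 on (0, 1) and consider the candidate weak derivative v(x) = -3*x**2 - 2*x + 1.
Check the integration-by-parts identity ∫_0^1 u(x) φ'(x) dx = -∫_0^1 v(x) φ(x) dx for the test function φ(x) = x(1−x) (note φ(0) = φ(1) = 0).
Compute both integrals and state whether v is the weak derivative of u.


LHS = 19/60, RHS = 3/20. No, v is not the weak derivative of u.

u(x) = -x**3 - x**2 + 2, classical derivative u'(x) = -3*x**2 - 2*x.
φ(x) = x(1−x), so φ'(x) = 1 - 2*x.
Note φ(0) = φ(1) = 0, so the boundary term u·φ vanishes.
LHS = ∫_0^1 u(x) φ'(x) dx = ∫_0^1 (2*x^4 + x^3 - x^2 - 4*x + 2) dx. Term by term:
  ∫_0^1 2*x^4 dx = 2/5;  ∫_0^1 x^3 dx = 1/4;  ∫_0^1 -x^2 dx = -1/3;
  ∫_0^1 -4*x dx = -2;  ∫_0^1 2 dx = 2.
Sum: 2/5 + 1/4 − 1/3 − 2 + 2 = 19/60.
So LHS = 19/60.
∫_0^1 v(x) φ(x) dx = ∫_0^1 (3*x^4 - x^3 - 3*x^2 + x) dx. Term by term:
  ∫_0^1 3*x^4 dx = 3/5;  ∫_0^1 -x^3 dx = -1/4;  ∫_0^1 -3*x^2 dx = -1;
  ∫_0^1 x dx = 1/2.
Sum: 3/5 − 1/4 − 1 + 1/2 = -3/20.
So RHS = -∫_0^1 v(x) φ(x) dx = 3/20.
LHS − RHS = 1/6 ≠ 0, so the identity fails.
(For a valid weak derivative the identity must hold for EVERY test function, in particular this one. The failure shows v is NOT the weak derivative of u.)
Correct weak derivative would be u'(x) = -3*x**2 - 2*x.


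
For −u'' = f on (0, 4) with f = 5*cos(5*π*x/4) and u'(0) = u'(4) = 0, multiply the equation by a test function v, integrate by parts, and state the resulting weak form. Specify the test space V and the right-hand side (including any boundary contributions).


V = H^1(0, 4) (no boundary constraint on v; u is determined up to an additive constant); weak form: ∫_0^4 u'v' dx = ∫_0^4 (5*cos(5*π*x/4)) v dx for all v ∈ V.

Multiply both sides by a test function v and integrate from 0 to 4:
  ∫_0^4 −u''(x) v(x) dx = ∫_0^4 f(x) v(x) dx.
Integrate the LHS by parts once:
  ∫_0^4 −u'' v dx = −[u'(x) v(x)]_0^4 + ∫_0^4 u'(x) v'(x) dx.
Thus ∫_0^4 u'(x) v'(x) dx = ∫_0^4 f(x) v(x) dx + [u'(x) v(x)]_0^4.
Choose V so that boundary terms are either known or forced to vanish.
u has homogeneous Neumann: u'(0) = u'(4) = 0. So [u' v]_0^4 = 0·v(4) − 0·v(0) = 0 for any v; take V = H^1(0, 4).
Weak formulation: find u (satisfying any essential BC) such that ∫_0^4 u'(x) v'(x) dx = ∫_0^4 f v dx for all v ∈ V (homogeneous Neumann, so boundary terms vanish).
Substituting f(x) = 5*cos(5*π*x/4), the right-hand side is ∫_0^4 (5*cos(5*π*x/4)) v dx.
Compatibility check (pure Neumann): taking v ≡ 1 ∈ V gives 0 = ∫_0^4 f dx + (0) − (0), i.e. ∫_0^4 f dx must equal u'(0) − u'(4) = 0. Indeed ∫_0^4 (5*cos(5*π*x/4)) dx = 0, so the data are compatible. The solution is then unique only up to an additive constant (fix it e.g. by requiring ∫_0^4 u dx = 0).


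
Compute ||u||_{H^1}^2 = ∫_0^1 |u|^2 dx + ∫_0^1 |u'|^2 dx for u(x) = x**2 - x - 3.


||u||_{H^1}^2 = 311/30

The H^1 norm (squared) on an interval (0, L) is
  ||u||_{H^1}^2 = ∫_0^L u(x)^2 dx + ∫_0^L u'(x)^2 dx.
Compute u'(x) = 2*x - 1.
Then u(x)^2 = x**4 - 2*x**3 - 5*x**2 + 6*x + 9 and u'(x)^2 = 4*x**2 - 4*x + 1.
Integrate each monomial from 0 to 1 using ∫_0^1 c·x^n dx = c·1^(n+1)/(n+1):
  ∫_0^1 u(x)^2 dx = ∫_0^1 (x^4 - 2*x^3 - 5*x^2 + 6*x + 9) dx. Term by term:
    ∫_0^1 x^4 dx = 1/5;  ∫_0^1 -2*x^3 dx = -1/2;  ∫_0^1 -5*x^2 dx = -5/3;
    ∫_0^1 6*x dx = 3;  ∫_0^1 9 dx = 9.
  Sum: 1/5 − 1/2 − 5/3 + 3 + 9 = 301/30.
  ∫_0^1 u'(x)^2 dx = ∫_0^1 (4*x^2 - 4*x + 1) dx. Term by term:
    ∫_0^1 4*x^2 dx = 4/3;  ∫_0^1 -4*x dx = -2;  ∫_0^1 1 dx = 1.
  Sum: 4/3 − 2 + 1 = 1/3.
Adding: ||u||_{H^1}^2 = 301/30 + 1/3 = 311/30.


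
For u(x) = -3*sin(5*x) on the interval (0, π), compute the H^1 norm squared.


||u||_{H^1(0,π)}^2 = 117*π

u'(x) = -15*cos(5*x).
Expand u² and (u')² and integrate term by term on (0, π), using: for integers n ≥ 1, ∫_0^π sin²(nx) dx = ∫_0^π cos²(nx) dx = π/2; for n ≠ n', ∫_0^π sin(nx)sin(n'x) dx = ∫_0^π cos(nx)cos(n'x) dx = 0; and by product-to-sum, ∫_0^π sin(nx)cos(n'x) dx = ½∫_0^π [sin((n+n')x) + sin((n−n')x)] dx, which is 0 when n+n' is even and 2n/(n²−n'²) when n+n' is odd (it need not vanish on (0, π)).
  u² squared terms: (-3)²·∫sin(5x)² dx = 9·π/2 = 9*π/2.
  So ∫_0^π u² dx = 9*π/2.
  (u')² squared terms: (-15)²·∫cos(5x)² dx = 225·π/2 = 225*π/2.
  So ∫_0^π (u')² dx = 225*π/2.
||u||_{H^1}^2 = (9*π/2) + (225*π/2) = 117*π.


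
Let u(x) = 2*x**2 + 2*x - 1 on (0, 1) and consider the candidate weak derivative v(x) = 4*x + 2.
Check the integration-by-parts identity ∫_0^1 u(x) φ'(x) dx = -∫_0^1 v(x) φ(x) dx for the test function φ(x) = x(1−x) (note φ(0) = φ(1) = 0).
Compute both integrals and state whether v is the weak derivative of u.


LHS = -2/3, RHS = -2/3. Yes, v = u' weakly.

u(x) = 2*x**2 + 2*x - 1, classical derivative u'(x) = 4*x + 2.
φ(x) = x(1−x), so φ'(x) = 1 - 2*x.
Note φ(0) = φ(1) = 0, so the boundary term u·φ vanishes.
LHS = ∫_0^1 u(x) φ'(x) dx = ∫_0^1 (-4*x^3 - 2*x^2 + 4*x - 1) dx. Term by term:
  ∫_0^1 -4*x^3 dx = -1;  ∫_0^1 -2*x^2 dx = -2/3;  ∫_0^1 4*x dx = 2;
  ∫_0^1 -1 dx = -1.
Sum: -1 − 2/3 + 2 − 1 = -2/3.
So LHS = -2/3.
∫_0^1 v(x) φ(x) dx = ∫_0^1 (-4*x^3 + 2*x^2 + 2*x) dx. Term by term:
  ∫_0^1 -4*x^3 dx = -1;  ∫_0^1 2*x^2 dx = 2/3;  ∫_0^1 2*x dx = 1.
Sum: -1 + 2/3 + 1 = 2/3.
So RHS = -∫_0^1 v(x) φ(x) dx = -2/3.
LHS = RHS, so the identity holds for this test φ.
Moreover u is smooth here and v(x) = u'(x) = 4*x + 2 pointwise, so the identity holds for every test function. Hence v is the weak derivative of u.


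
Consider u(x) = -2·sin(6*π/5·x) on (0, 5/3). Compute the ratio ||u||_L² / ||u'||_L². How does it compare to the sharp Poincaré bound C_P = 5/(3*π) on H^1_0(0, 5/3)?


||u||_L² / ||u'||_L² = 5/(6*π) < C_P = 5/(3*π).

u(x) = -2·sin(6*π/5·x), so u'(x) = -12*π*cos(6*π*x/5)/5.
Writing u(x) = A·sin(kπx/L) with A = -2 and k = 2, use ∫_0^L sin²(kπx/L) dx = L/2 and ∫_0^L cos²(kπx/L) dx = L/2.
u² = 4·sin²(6*π/5·x) and (u')² = 144*π^2/25·cos²(6*π/5·x), and each of sin², cos² integrates to L/2 = 5/6 over (0, 5/3).
∫_0^5/3 u² dx = 10/3, so ||u||_L² = sqrt(30)/3.
∫_0^5/3 (u')² dx = 24*π^2/5, so ||u'||_L² = 2*sqrt(30)*π/5.
Ratio ||u||_L² / ||u'||_L² = 5/(6*π).
Sharp Poincaré constant on H^1_0(0, 5/3) is C_P = L/π = 5/(3*π), achieved by sin(3*π/5·x).
This is the k = 2 harmonic; the ratio L/(kπ) is strictly less than C_P = L/π, consistent with the sharp inequality ||u||_L² ≤ C_P ||u'||_L².


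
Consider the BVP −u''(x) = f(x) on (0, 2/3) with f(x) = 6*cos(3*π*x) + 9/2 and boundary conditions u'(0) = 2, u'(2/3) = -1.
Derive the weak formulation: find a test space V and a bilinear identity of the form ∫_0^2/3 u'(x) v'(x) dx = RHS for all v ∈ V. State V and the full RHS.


V = H^1(0, 2/3) (v unrestricted at boundary; u is determined up to an additive constant); weak form: ∫_0^2/3 u'v' dx = ∫_0^2/3 (6*cos(3*π*x) + 9/2) v dx − v(2/3) − 2·v(0) for all v ∈ V.

Multiply both sides by a test function v and integrate from 0 to 2/3:
  ∫_0^2/3 −u''(x) v(x) dx = ∫_0^2/3 f(x) v(x) dx.
Integrate the LHS by parts once:
  ∫_0^2/3 −u'' v dx = −[u'(x) v(x)]_0^2/3 + ∫_0^2/3 u'(x) v'(x) dx.
Thus ∫_0^2/3 u'(x) v'(x) dx = ∫_0^2/3 f(x) v(x) dx + [u'(x) v(x)]_0^2/3.
Choose V so that boundary terms are either known or forced to vanish.
u has inhomogeneous Neumann u'(0) = 2, u'(2/3) = -1. [u' v]_0^2/3 = (-1)·v(2/3) − (2)·v(0) = − v(2/3) − 2·v(0). Take V = H^1(0, 2/3); boundary term becomes part of RHS.
Weak formulation: find u (satisfying any essential BC) such that ∫_0^2/3 u'(x) v'(x) dx = ∫_0^2/3 f v dx − v(2/3) − 2·v(0) for all v ∈ V (Neumann data are natural BCs: they enter the RHS as boundary terms).
Substituting f(x) = 6*cos(3*π*x) + 9/2, the right-hand side is ∫_0^2/3 (6*cos(3*π*x) + 9/2) v dx − v(2/3) − 2·v(0).
Compatibility check (pure Neumann): taking v ≡ 1 ∈ V gives 0 = ∫_0^2/3 f dx + (-1) − (2), i.e. ∫_0^2/3 f dx must equal u'(0) − u'(2/3) = 3. Indeed ∫_0^2/3 (6*cos(3*π*x) + 9/2) dx = 3, so the data are compatible. The solution is then unique only up to an additive constant (fix it e.g. by requiring ∫_0^2/3 u dx = 0).


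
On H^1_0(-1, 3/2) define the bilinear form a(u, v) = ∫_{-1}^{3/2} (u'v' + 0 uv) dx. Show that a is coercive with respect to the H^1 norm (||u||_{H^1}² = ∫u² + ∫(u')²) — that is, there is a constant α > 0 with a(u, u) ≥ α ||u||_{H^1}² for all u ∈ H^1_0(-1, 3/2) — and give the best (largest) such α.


α = 4*π^2/(25 + 4*π^2)

Coercivity of a(·,·) on H^1_0(-1, 3/2) means a(u, u) ≥ α ||u||_{H^1}² for every u ∈ H^1_0.
The interval has length L = 5/2, and Poincaré/coercivity depend only on L. Here a(u, u) = ∫(u')² + (0)·∫u².
Here c = 0, so a(u,u) = ∫(u')² alone. The condition a(u,u) ≥ α||u||_{H^1}² reads (1−α)∫(u')² ≥ (α−c)∫u². Any admissible α is ≤ 1 (rapidly oscillating u have ∫u²/∫(u')² → 0), and α = 1 would force 0 ≥ (1−c)∫u², impossible since c < 1; so 1−α > 0. By the sharp Poincaré inequality on H^1_0 of an interval of length L, ∫(u')² ≥ (π/L)²∫u² with equality for the first sine mode sin(π(x−x₀)/L) (x₀ the left endpoint), so the inequality holds for all u iff (1−α)(π/L)² ≥ α − c, i.e. α ≤ ((π/L)² + c)/((π/L)² + 1) = (1 + c(L/π)²)/(1 + (L/π)²). (Direct route, valid since c ≤ 0: Poincaré gives c∫u² ≥ c(L/π)²∫(u')², so a(u,u) ≥ (1 + c(L/π)²)∫(u')², while ||u||_{H^1}² ≤ (1 + (L/π)²)∫(u')²; dividing yields the same α.) With (π/L)² = 4*π^2/25 and c = 0, the largest admissible constant is α = ((π/L)² + c)/((π/L)² + 1).
Simplifying, α = 4*π^2/(25 + 4*π^2).


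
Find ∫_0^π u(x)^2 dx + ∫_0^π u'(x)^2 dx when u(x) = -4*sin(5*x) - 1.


||u||_{H^1(0,π)}^2 = 16/5 + 209*π

u'(x) = -20*cos(5*x).
Expand u² and (u')² and integrate term by term on (0, π), using: for integers n ≥ 1, ∫_0^π sin²(nx) dx = ∫_0^π cos²(nx) dx = π/2; for n ≠ n', ∫_0^π sin(nx)sin(n'x) dx = ∫_0^π cos(nx)cos(n'x) dx = 0; and by product-to-sum, ∫_0^π sin(nx)cos(n'x) dx = ½∫_0^π [sin((n+n')x) + sin((n−n')x)] dx, which is 0 when n+n' is even and 2n/(n²−n'²) when n+n' is odd (it need not vanish on (0, π)). For the constant mode: ∫_0^π 1 dx = π, ∫_0^π cos(nx) dx = 0, ∫_0^π sin(nx) dx = (1−(−1)^n)/n.
  u² squared terms: (-1)²·∫1 dx = 1·π = π;  (-4)²·∫sin(5x)² dx = 16·π/2 = 8*π.
  u² cross terms: 2·(-1)·(-4)·∫1·sin(5x) dx = 8·(2/5) = 16/5.
  So ∫_0^π u² dx = π + 8*π + 16/5 = 16/5 + 9*π.
  (u')² squared terms: (-20)²·∫cos(5x)² dx = 400·π/2 = 200*π.
  So ∫_0^π (u')² dx = 200*π.
||u||_{H^1}^2 = (16/5 + 9*π) + (200*π) = 16/5 + 209*π.
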